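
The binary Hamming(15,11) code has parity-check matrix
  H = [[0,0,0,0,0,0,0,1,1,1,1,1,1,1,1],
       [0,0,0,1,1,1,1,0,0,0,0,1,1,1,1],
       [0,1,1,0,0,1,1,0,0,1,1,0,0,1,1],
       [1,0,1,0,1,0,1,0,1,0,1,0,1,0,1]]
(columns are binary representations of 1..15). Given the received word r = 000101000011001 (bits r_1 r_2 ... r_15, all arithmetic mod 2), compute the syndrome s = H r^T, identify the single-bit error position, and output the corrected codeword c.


s = (1, 0, 1, 0)^T, error position = 10, corrected codeword c = 000101000111001

Compute s = H r^T mod 2 one row at a time:
  s_1 = 0 + 0 + 0 + 1 + 1 + 0 + 0 + 1 = 3 ≡ 1 (mod 2).
  s_2 = 1 + 0 + 1 + 0 + 1 + 0 + 0 + 1 = 4 ≡ 0 (mod 2).
  s_3 = 0 + 0 + 1 + 0 + 0 + 1 + 0 + 1 = 3 ≡ 1 (mod 2).
  s_4 = 0 + 0 + 0 + 0 + 0 + 1 + 0 + 1 = 2 ≡ 0 (mod 2).
s = (1, 0, 1, 0)^T — this equals column 10 of H (binary 1010), so error is at position 10.
Correct: flip bit 10 of r = 000101000011001 to get c = 000101000111001.


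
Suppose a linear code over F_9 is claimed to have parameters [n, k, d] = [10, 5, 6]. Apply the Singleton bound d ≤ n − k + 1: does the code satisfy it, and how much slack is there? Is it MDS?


Singleton RHS = n − k + 1 = 6, slack = 0, bound satisfied, MDS.

Singleton bound: d ≤ n − k + 1.
Here n = 10, k = 5, so n − k + 1 = 6.
Given d = 6, check d ≤ 6: YES.
Slack = (n − k + 1) − d = 0.
The code is MDS (slack = 0).
Description: the claimed parameters are [10, 5, 6]_9; such a code would be MDS (meets Singleton bound).


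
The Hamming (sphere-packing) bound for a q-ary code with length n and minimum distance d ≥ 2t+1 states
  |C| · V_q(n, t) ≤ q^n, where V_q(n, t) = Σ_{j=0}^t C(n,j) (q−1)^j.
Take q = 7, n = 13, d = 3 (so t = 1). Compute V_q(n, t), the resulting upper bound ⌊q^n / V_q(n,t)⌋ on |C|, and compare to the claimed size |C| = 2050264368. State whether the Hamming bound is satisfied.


V_q(n, t) = 79, q^n = 96889010407, Hamming bound = 1226443169, |C| = 2050264368 > bound (violated).

Step 1: Compute V_q(n, t) = Σ_{j=0}^1 C(n, j) (q−1)^j.
  j = 0: C(13,0)·(6)^0 = 1·1 = 1.
  j = 1: C(13,1)·(6)^1 = 13·6 = 78.
  V_q(n, t) = 1 + 78 = 79.
Step 2: q^n = 7^13 = 96889010407.
Step 3: Hamming bound ⌊q^n / V_q(n,t)⌋ = ⌊96889010407/79⌋ = 1226443169.
Step 4: Compare |C| = 2050264368 to 1226443169: violated.
The claimed |C| lies above the Hamming bound, so no 7-ary code of length 13 with d ≥ 3 can have 2050264368 codewords.


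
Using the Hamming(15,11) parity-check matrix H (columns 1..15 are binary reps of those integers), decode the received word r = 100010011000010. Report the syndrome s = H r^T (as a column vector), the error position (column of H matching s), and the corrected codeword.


s = (1, 0, 1, 1)^T, error position = 11, corrected codeword c = 100010011010010

Compute s = H r^T mod 2 one row at a time:
  s_1 = 1 + 1 + 0 + 0 + 0 + 0 + 1 + 0 = 3 ≡ 1 (mod 2).
  s_2 = 0 + 1 + 0 + 0 + 0 + 0 + 1 + 0 = 2 ≡ 0 (mod 2).
  s_3 = 0 + 0 + 0 + 0 + 0 + 0 + 1 + 0 = 1 ≡ 1 (mod 2).
  s_4 = 1 + 0 + 1 + 0 + 1 + 0 + 0 + 0 = 3 ≡ 1 (mod 2).
s = (1, 0, 1, 1)^T — this equals column 11 of H (binary 1011), so error is at position 11.
Correct: flip bit 11 of r = 100010011000010 to get c = 100010011010010.


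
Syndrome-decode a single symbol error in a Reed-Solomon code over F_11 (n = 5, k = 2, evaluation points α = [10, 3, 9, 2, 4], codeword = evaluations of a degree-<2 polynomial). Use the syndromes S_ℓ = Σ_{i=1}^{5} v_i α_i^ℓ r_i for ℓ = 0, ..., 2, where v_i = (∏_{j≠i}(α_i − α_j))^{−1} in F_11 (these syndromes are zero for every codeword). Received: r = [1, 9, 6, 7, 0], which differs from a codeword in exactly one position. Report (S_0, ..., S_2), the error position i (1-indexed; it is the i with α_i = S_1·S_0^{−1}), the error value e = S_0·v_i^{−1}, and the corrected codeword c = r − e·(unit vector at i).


S = (4, 3, 5), error at position 3, error magnitude e = 7, c = [1, 9, 10, 7, 0].

Step 1: column multipliers v_i = (∏_{j≠i}(α_i − α_j))^{−1} mod 11.
  i = 1 (α = 10): (10−3)(10−9)(10−2)(10−4) = 7·1·8·6 = 336 ≡ 6, so v_1 = 6^{−1} = 2 (mod 11).
  i = 2 (α = 3): (3−10)(3−9)(3−2)(3−4) = (−7)·(−6)·1·(−1) = −42 ≡ 2, so v_2 = 2^{−1} = 6 (mod 11).
  i = 3 (α = 9): (9−10)(9−3)(9−2)(9−4) = (−1)·6·7·5 = −210 ≡ 10, so v_3 = 10^{−1} = 10 (mod 11).
  i = 4 (α = 2): (2−10)(2−3)(2−9)(2−4) = (−8)·(−1)·(−7)·(−2) = 112 ≡ 2, so v_4 = 2^{−1} = 6 (mod 11).
  i = 5 (α = 4): (4−10)(4−3)(4−9)(4−2) = (−6)·1·(−5)·2 = 60 ≡ 5, so v_5 = 5^{−1} = 9 (mod 11).
  v = [2, 6, 10, 6, 9].
Step 2: syndromes of r = [1, 9, 6, 7, 0] (all sums mod 11).
  S_0 = Σ v_i r_i = 2·1 + 6·9 + 10·6 + 6·7 + 9·0 = 158 ≡ 4.
  S_1 = Σ v_i α_i r_i = 2·10·1 + 6·3·9 + 10·9·6 + 6·2·7 + 9·4·0 = 806 ≡ 3.
  α_i^2 mod 11 = [1, 9, 4, 4, 5].
  S_2 = Σ v_i α_i^2 r_i = 2·1·1 + 6·9·9 + 10·4·6 + 6·4·7 + 9·5·0 = 896 ≡ 5.
  S = (4, 3, 5) ≠ 0, so r is not a codeword (an error is present).
Step 3: locate the error. For a single error e at position i, S_ℓ = v_i·e·α_i^ℓ, so α_err = S_1/S_0.
  S_0^{−1} = 4^{−1} = 3 (mod 11), so α_err = 3·3 = 9 ≡ 9 = α_3. Error position i = 3.
  Consistency check: S_2/S_1 = 5·4 = 20 ≡ 9 = α_err ✓ (single-error assumption holds).
Step 4: error magnitude e = S_0/v_3 = S_0·∏_{j≠3}(α_3 − α_j) = 4·10 = 40 ≡ 7 (mod 11).
Step 5: correct position 3: c_3 = r_3 − e = 6 − 7 ≡ 10 (mod 11). Hence c = [1, 9, 10, 7, 0].
  Check: interpolating c through the α_i gives m(x) = 3 + 2·x (degree < 2) with m(α_i) = c_i for every i, so c is indeed a codeword.


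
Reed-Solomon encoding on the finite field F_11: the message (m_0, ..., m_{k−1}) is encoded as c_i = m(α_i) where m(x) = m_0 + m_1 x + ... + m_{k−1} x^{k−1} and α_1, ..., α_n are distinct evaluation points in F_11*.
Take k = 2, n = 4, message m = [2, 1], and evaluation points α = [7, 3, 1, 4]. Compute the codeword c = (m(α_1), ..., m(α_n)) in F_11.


c = [9, 5, 3, 6]

Message polynomial: m(x) = 2 + 1·x (mod 11).
For each evaluation point α_i, compute m(α_i) mod 11:
  α_1 = 7: Horner steps 1 → 9, so m(7) = 9.
  α_2 = 3: Horner steps 1 → 5, so m(3) = 5.
  α_3 = 1: Horner steps 1 → 3, so m(1) = 3.
  α_4 = 4: Horner steps 1 → 6, so m(4) = 6.
Codeword c = [9, 5, 3, 6] ∈ F_11^4.


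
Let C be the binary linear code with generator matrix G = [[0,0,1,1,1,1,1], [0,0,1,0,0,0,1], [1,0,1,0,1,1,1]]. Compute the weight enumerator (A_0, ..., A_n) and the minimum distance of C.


Weight distribution: A_0 = 1, A_2 = 2, A_3 = 2, A_4 = 1, A_5 = 2. Minimum distance d = 2.

Enumerate all 2^3 = 8 messages m ∈ F_2^3.
For each, compute codeword c = mG in F_2^7, then tally its weight.
  m = 000 → c = 0000000, weight = 0.
  m = 100 → c = 0011111, weight = 5.
  m = 010 → c = 0010001, weight = 2.
  m = 110 → c = 0001110, weight = 3.
  m = 001 → c = 1010111, weight = 5.
  m = 101 → c = 1001000, weight = 2.
  m = 011 → c = 1000110, weight = 3.
  m = 111 → c = 1011001, weight = 4.
Tally weights:
  weight 0: 1 codewords.
  weight 2: 2 codewords.
  weight 3: 2 codewords.
  weight 4: 1 codewords.
  weight 5: 2 codewords.
Minimum distance d = smallest w > 0 with A_w > 0 = 2.
Sanity: Σ A_w = 8 = 2^3 = 8 ✓.


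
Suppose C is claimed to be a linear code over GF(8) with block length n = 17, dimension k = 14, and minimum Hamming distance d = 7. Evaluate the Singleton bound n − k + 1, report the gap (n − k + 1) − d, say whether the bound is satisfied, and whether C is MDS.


Singleton RHS = n − k + 1 = 4, slack = -3, bound violated (no such code; not MDS).

Singleton bound: d ≤ n − k + 1.
Here n = 17, k = 14, so n − k + 1 = 4.
Given d = 7, check d ≤ 4: NO.
Slack = (n − k + 1) − d = -3.
The slack is negative: d = 7 exceeds n − k + 1 = 4 by 3, so the Singleton bound is violated and no linear [17, 14, 7]_8 code can exist. In particular it is not MDS (MDS requires d = n − k + 1 exactly).
Description: the claimed parameters are [17, 14, 7]_8; such a code would be impossible (violates the Singleton bound).


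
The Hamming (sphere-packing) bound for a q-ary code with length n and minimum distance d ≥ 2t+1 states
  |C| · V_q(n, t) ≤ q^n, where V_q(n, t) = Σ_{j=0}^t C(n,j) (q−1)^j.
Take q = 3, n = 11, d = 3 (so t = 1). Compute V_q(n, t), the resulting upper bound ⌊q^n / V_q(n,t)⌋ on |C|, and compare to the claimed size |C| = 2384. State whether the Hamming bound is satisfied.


V_q(n, t) = 23, q^n = 177147, Hamming bound = 7702, |C| = 2384 ≤ bound (satisfied).

Step 1: Compute V_q(n, t) = Σ_{j=0}^1 C(n, j) (q−1)^j.
  j = 0: C(11,0)·(2)^0 = 1·1 = 1.
  j = 1: C(11,1)·(2)^1 = 11·2 = 22.
  V_q(n, t) = 1 + 22 = 23.
Step 2: q^n = 3^11 = 177147.
Step 3: Hamming bound ⌊q^n / V_q(n,t)⌋ = ⌊177147/23⌋ = 7702.
Step 4: Compare |C| = 2384 to 7702: satisfied.
The claimed |C| lies below the Hamming bound.


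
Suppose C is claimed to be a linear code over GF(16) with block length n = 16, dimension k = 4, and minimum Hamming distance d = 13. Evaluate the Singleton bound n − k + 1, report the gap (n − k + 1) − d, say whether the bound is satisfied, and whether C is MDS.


Singleton RHS = n − k + 1 = 13, slack = 0, bound satisfied, MDS.

Singleton bound: d ≤ n − k + 1.
Here n = 16, k = 4, so n − k + 1 = 13.
Given d = 13, check d ≤ 13: YES.
Slack = (n − k + 1) − d = 0.
The code is MDS (slack = 0).
Description: the claimed parameters are [16, 4, 13]_16; such a code would be MDS (meets Singleton bound).


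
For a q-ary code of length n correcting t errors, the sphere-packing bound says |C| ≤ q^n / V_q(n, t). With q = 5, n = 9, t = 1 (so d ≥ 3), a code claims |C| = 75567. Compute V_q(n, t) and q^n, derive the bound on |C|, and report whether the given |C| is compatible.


V_q(n, t) = 37, q^n = 1953125, Hamming bound = 52787, |C| = 75567 > bound (violated).

Step 1: Compute V_q(n, t) = Σ_{j=0}^1 C(n, j) (q−1)^j.
  j = 0: C(9,0)·(4)^0 = 1·1 = 1.
  j = 1: C(9,1)·(4)^1 = 9·4 = 36.
  V_q(n, t) = 1 + 36 = 37.
Step 2: q^n = 5^9 = 1953125.
Step 3: Hamming bound ⌊q^n / V_q(n,t)⌋ = ⌊1953125/37⌋ = 52787.
Step 4: Compare |C| = 75567 to 52787: violated.
The claimed |C| lies above the Hamming bound, so no 5-ary code of length 9 with d ≥ 3 can have 75567 codewords.


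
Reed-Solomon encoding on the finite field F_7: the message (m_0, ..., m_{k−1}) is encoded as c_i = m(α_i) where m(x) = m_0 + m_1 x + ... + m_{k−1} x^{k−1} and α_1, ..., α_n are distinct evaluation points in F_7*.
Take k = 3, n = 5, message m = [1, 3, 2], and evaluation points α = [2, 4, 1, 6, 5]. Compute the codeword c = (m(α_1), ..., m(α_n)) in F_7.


c = [1, 3, 6, 0, 3]

Message polynomial: m(x) = 1 + 3·x + 2·x^2 (mod 7).
For each evaluation point α_i, compute m(α_i) mod 7:
  α_1 = 2: Horner steps 2 → 0 → 1, so m(2) = 1.
  α_2 = 4: Horner steps 2 → 4 → 3, so m(4) = 3.
  α_3 = 1: Horner steps 2 → 5 → 6, so m(1) = 6.
  α_4 = 6: Horner steps 2 → 1 → 0, so m(6) = 0.
  α_5 = 5: Horner steps 2 → 6 → 3, so m(5) = 3.
Codeword c = [1, 3, 6, 0, 3] ∈ F_7^5.


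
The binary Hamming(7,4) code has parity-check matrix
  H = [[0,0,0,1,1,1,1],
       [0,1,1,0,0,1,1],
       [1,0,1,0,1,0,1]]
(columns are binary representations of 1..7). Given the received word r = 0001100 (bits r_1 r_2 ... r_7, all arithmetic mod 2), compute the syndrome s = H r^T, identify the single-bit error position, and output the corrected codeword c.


s = (0, 0, 1)^T, error position = 1, corrected codeword c = 1001100

Compute s = H r^T mod 2 one row at a time:
  s_1 = 1 + 1 + 0 + 0 = 2 ≡ 0 (mod 2).
  s_2 = 0 + 0 + 0 + 0 = 0 ≡ 0 (mod 2).
  s_3 = 0 + 0 + 1 + 0 = 1 ≡ 1 (mod 2).
s = (0, 0, 1)^T — this equals column 1 of H (binary 001), so error is at position 1.
Correct: flip bit 1 of r = 0001100 to get c = 1001100.


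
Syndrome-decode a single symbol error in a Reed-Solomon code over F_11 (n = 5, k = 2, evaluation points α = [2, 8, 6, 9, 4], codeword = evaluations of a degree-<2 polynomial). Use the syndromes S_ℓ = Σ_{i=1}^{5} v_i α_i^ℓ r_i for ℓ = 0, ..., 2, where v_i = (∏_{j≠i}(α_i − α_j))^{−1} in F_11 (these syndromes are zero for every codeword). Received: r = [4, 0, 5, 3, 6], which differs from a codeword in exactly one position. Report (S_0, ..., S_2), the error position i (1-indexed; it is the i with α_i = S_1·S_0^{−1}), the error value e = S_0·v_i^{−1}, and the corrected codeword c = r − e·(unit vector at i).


S = (5, 9, 3), error at position 5, error magnitude e = 7, c = [4, 0, 5, 3, 10].

Step 1: column multipliers v_i = (∏_{j≠i}(α_i − α_j))^{−1} mod 11.
  i = 1 (α = 2): (2−8)(2−6)(2−9)(2−4) = (−6)·(−4)·(−7)·(−2) = 336 ≡ 6, so v_1 = 6^{−1} = 2 (mod 11).
  i = 2 (α = 8): (8−2)(8−6)(8−9)(8−4) = 6·2·(−1)·4 = −48 ≡ 7, so v_2 = 7^{−1} = 8 (mod 11).
  i = 3 (α = 6): (6−2)(6−8)(6−9)(6−4) = 4·(−2)·(−3)·2 = 48 ≡ 4, so v_3 = 4^{−1} = 3 (mod 11).
  i = 4 (α = 9): (9−2)(9−8)(9−6)(9−4) = 7·1·3·5 = 105 ≡ 6, so v_4 = 6^{−1} = 2 (mod 11).
  i = 5 (α = 4): (4−2)(4−8)(4−6)(4−9) = 2·(−4)·(−2)·(−5) = −80 ≡ 8, so v_5 = 8^{−1} = 7 (mod 11).
  v = [2, 8, 3, 2, 7].
Step 2: syndromes of r = [4, 0, 5, 3, 6] (all sums mod 11).
  S_0 = Σ v_i r_i = 2·4 + 8·0 + 3·5 + 2·3 + 7·6 = 71 ≡ 5.
  S_1 = Σ v_i α_i r_i = 2·2·4 + 8·8·0 + 3·6·5 + 2·9·3 + 7·4·6 = 328 ≡ 9.
  α_i^2 mod 11 = [4, 9, 3, 4, 5].
  S_2 = Σ v_i α_i^2 r_i = 2·4·4 + 8·9·0 + 3·3·5 + 2·4·3 + 7·5·6 = 311 ≡ 3.
  S = (5, 9, 3) ≠ 0, so r is not a codeword (an error is present).
Step 3: locate the error. For a single error e at position i, S_ℓ = v_i·e·α_i^ℓ, so α_err = S_1/S_0.
  S_0^{−1} = 5^{−1} = 9 (mod 11), so α_err = 9·9 = 81 ≡ 4 = α_5. Error position i = 5.
  Consistency check: S_2/S_1 = 3·5 = 15 ≡ 4 = α_err ✓ (single-error assumption holds).
Step 4: error magnitude e = S_0/v_5 = S_0·∏_{j≠5}(α_5 − α_j) = 5·8 = 40 ≡ 7 (mod 11).
Step 5: correct position 5: c_5 = r_5 − e = 6 − 7 ≡ 10 (mod 11). Hence c = [4, 0, 5, 3, 10].
  Check: interpolating c through the α_i gives m(x) = 9 + 3·x (degree < 2) with m(α_i) = c_i for every i, so c is indeed a codeword.


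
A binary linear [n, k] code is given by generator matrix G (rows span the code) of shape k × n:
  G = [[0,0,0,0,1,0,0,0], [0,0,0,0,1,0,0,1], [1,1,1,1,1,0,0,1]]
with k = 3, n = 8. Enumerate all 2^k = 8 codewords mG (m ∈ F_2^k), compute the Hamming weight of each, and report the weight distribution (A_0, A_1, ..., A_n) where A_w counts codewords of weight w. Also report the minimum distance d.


Weight distribution: A_0 = 1, A_1 = 2, A_2 = 1, A_4 = 1, A_5 = 2, A_6 = 1. Minimum distance d = 1.

Enumerate all 2^3 = 8 messages m ∈ F_2^3.
For each, compute codeword c = mG in F_2^8, then tally its weight.
  m = 000 → c = 00000000, weight = 0.
  m = 100 → c = 00001000, weight = 1.
  m = 010 → c = 00001001, weight = 2.
  m = 110 → c = 00000001, weight = 1.
  m = 001 → c = 11111001, weight = 6.
  m = 101 → c = 11110001, weight = 5.
  m = 011 → c = 11110000, weight = 4.
  m = 111 → c = 11111000, weight = 5.
Tally weights:
  weight 0: 1 codewords.
  weight 1: 2 codewords.
  weight 2: 1 codewords.
  weight 4: 1 codewords.
  weight 5: 2 codewords.
  weight 6: 1 codewords.
Minimum distance d = smallest w > 0 with A_w > 0 = 1.
Sanity: Σ A_w = 8 = 2^3 = 8 ✓.


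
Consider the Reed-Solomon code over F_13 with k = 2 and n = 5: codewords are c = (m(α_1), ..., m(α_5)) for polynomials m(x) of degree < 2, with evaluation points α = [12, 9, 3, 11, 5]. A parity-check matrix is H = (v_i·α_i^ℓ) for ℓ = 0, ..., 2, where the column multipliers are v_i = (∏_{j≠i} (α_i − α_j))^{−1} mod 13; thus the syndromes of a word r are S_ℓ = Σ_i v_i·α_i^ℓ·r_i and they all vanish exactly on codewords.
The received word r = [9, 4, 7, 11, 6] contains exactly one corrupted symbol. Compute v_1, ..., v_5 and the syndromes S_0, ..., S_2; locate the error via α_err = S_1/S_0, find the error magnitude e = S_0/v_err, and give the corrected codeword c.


S = (1, 11, 4), error at position 4, error magnitude e = 8, c = [9, 4, 7, 3, 6].

Step 1: column multipliers v_i = (∏_{j≠i}(α_i − α_j))^{−1} mod 13.
  i = 1 (α = 12): (12−9)(12−3)(12−11)(12−5) = 3·9·1·7 = 189 ≡ 7, so v_1 = 7^{−1} = 2 (mod 13).
  i = 2 (α = 9): (9−12)(9−3)(9−11)(9−5) = (−3)·6·(−2)·4 = 144 ≡ 1, so v_2 = 1^{−1} = 1 (mod 13).
  i = 3 (α = 3): (3−12)(3−9)(3−11)(3−5) = (−9)·(−6)·(−8)·(−2) = 864 ≡ 6, so v_3 = 6^{−1} = 11 (mod 13).
  i = 4 (α = 11): (11−12)(11−9)(11−3)(11−5) = (−1)·2·8·6 = −96 ≡ 8, so v_4 = 8^{−1} = 5 (mod 13).
  i = 5 (α = 5): (5−12)(5−9)(5−3)(5−11) = (−7)·(−4)·2·(−6) = −336 ≡ 2, so v_5 = 2^{−1} = 7 (mod 13).
  v = [2, 1, 11, 5, 7].
Step 2: syndromes of r = [9, 4, 7, 11, 6] (all sums mod 13).
  S_0 = Σ v_i r_i = 2·9 + 1·4 + 11·7 + 5·11 + 7·6 = 196 ≡ 1.
  S_1 = Σ v_i α_i r_i = 2·12·9 + 1·9·4 + 11·3·7 + 5·11·11 + 7·5·6 = 1298 ≡ 11.
  α_i^2 mod 13 = [1, 3, 9, 4, 12].
  S_2 = Σ v_i α_i^2 r_i = 2·1·9 + 1·3·4 + 11·9·7 + 5·4·11 + 7·12·6 = 1447 ≡ 4.
  S = (1, 11, 4) ≠ 0, so r is not a codeword (an error is present).
Step 3: locate the error. For a single error e at position i, S_ℓ = v_i·e·α_i^ℓ, so α_err = S_1/S_0.
  S_0^{−1} = 1^{−1} = 1 (mod 13), so α_err = 11·1 = 11 ≡ 11 = α_4. Error position i = 4.
  Consistency check: S_2/S_1 = 4·6 = 24 ≡ 11 = α_err ✓ (single-error assumption holds).
Step 4: error magnitude e = S_0/v_4 = S_0·∏_{j≠4}(α_4 − α_j) = 1·8 = 8 ≡ 8 (mod 13).
Step 5: correct position 4: c_4 = r_4 − e = 11 − 8 ≡ 3 (mod 13). Hence c = [9, 4, 7, 3, 6].
  Check: interpolating c through the α_i gives m(x) = 2 + 6·x (degree < 2) with m(α_i) = c_i for every i, so c is indeed a codeword.


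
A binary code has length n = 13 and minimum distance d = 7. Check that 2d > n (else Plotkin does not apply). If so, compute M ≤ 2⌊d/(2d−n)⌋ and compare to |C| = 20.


Plotkin bound M ≤ 14; given |C| = 20 > bound (violated).

Check applicability: 2d = 14, n = 13.
2d − n = 1 > 0, so Plotkin applies.
Compute d/(2d−n) = 7/1 ≈ 7.0000.
⌊d/(2d−n)⌋ = 7.
Plotkin bound: M ≤ 2·7 = 14.
Given |C| = 20, check: VIOLATED.
This |C| is above the Plotkin bound, so no binary code with n = 13, d = 7 and 20 codewords exists.


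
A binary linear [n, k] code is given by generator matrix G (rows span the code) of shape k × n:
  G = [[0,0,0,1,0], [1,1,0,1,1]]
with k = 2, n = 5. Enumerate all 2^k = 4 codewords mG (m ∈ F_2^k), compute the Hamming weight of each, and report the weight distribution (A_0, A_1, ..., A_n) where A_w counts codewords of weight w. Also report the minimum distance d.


Weight distribution: A_0 = 1, A_1 = 1, A_3 = 1, A_4 = 1. Minimum distance d = 1.

Enumerate all 2^2 = 4 messages m ∈ F_2^2.
For each, compute codeword c = mG in F_2^5, then tally its weight.
  m = 00 → c = 00000, weight = 0.
  m = 10 → c = 00010, weight = 1.
  m = 01 → c = 11011, weight = 4.
  m = 11 → c = 11001, weight = 3.
Tally weights:
  weight 0: 1 codewords.
  weight 1: 1 codewords.
  weight 3: 1 codewords.
  weight 4: 1 codewords.
Minimum distance d = smallest w > 0 with A_w > 0 = 1.
Sanity: Σ A_w = 4 = 2^2 = 4 ✓.


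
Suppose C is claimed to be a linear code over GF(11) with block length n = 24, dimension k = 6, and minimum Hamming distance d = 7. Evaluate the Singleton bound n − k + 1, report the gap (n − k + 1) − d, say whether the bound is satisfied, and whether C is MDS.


Singleton RHS = n − k + 1 = 19, slack = 12, bound satisfied, not MDS.

Singleton bound: d ≤ n − k + 1.
Here n = 24, k = 6, so n − k + 1 = 19.
Given d = 7, check d ≤ 19: YES.
Slack = (n − k + 1) − d = 12.
The code is NOT MDS (slack = 12 > 0).
Description: the claimed parameters are [24, 6, 7]_11; such a code would be non-MDS.


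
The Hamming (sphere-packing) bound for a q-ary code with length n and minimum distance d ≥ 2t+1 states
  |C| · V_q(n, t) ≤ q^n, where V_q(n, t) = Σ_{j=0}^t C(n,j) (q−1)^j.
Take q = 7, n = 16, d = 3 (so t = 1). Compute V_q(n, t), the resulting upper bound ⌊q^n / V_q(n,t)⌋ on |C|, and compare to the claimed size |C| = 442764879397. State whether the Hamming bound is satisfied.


V_q(n, t) = 97, q^n = 33232930569601, Hamming bound = 342607531645, |C| = 442764879397 > bound (violated).

Step 1: Compute V_q(n, t) = Σ_{j=0}^1 C(n, j) (q−1)^j.
  j = 0: C(16,0)·(6)^0 = 1·1 = 1.
  j = 1: C(16,1)·(6)^1 = 16·6 = 96.
  V_q(n, t) = 1 + 96 = 97.
Step 2: q^n = 7^16 = 33232930569601.
Step 3: Hamming bound ⌊q^n / V_q(n,t)⌋ = ⌊33232930569601/97⌋ = 342607531645.
Step 4: Compare |C| = 442764879397 to 342607531645: violated.
The claimed |C| lies above the Hamming bound, so no 7-ary code of length 16 with d ≥ 3 can have 442764879397 codewords.


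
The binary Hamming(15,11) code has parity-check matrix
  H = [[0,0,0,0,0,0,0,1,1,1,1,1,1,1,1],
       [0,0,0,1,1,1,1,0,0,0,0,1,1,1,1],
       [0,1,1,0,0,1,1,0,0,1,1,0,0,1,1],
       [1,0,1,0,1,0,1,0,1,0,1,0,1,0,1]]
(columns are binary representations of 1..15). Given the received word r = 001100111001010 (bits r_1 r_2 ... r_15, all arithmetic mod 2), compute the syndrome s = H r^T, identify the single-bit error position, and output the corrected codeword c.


s = (0, 0, 1, 1)^T, error position = 3, corrected codeword c = 000100111001010

Compute s = H r^T mod 2 one row at a time:
  s_1 = 1 + 1 + 0 + 0 + 1 + 0 + 1 + 0 = 4 ≡ 0 (mod 2).
  s_2 = 1 + 0 + 0 + 1 + 1 + 0 + 1 + 0 = 4 ≡ 0 (mod 2).
  s_3 = 0 + 1 + 0 + 1 + 0 + 0 + 1 + 0 = 3 ≡ 1 (mod 2).
  s_4 = 0 + 1 + 0 + 1 + 1 + 0 + 0 + 0 = 3 ≡ 1 (mod 2).
s = (0, 0, 1, 1)^T — this equals column 3 of H (binary 0011), so error is at position 3.
Correct: flip bit 3 of r = 001100111001010 to get c = 000100111001010.


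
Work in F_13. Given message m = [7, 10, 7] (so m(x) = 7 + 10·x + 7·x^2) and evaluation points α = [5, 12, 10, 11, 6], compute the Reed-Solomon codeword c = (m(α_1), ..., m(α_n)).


c = [11, 4, 1, 2, 7]

Message polynomial: m(x) = 7 + 10·x + 7·x^2 (mod 13).
For each evaluation point α_i, compute m(α_i) mod 13:
  α_1 = 5: Horner steps 7 → 6 → 11, so m(5) = 11.
  α_2 = 12: Horner steps 7 → 3 → 4, so m(12) = 4.
  α_3 = 10: Horner steps 7 → 2 → 1, so m(10) = 1.
  α_4 = 11: Horner steps 7 → 9 → 2, so m(11) = 2.
  α_5 = 6: Horner steps 7 → 0 → 7, so m(6) = 7.
Codeword c = [11, 4, 1, 2, 7] ∈ F_13^5.


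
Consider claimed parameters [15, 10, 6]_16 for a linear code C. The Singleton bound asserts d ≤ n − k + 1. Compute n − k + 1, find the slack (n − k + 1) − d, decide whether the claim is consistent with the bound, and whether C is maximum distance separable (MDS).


Singleton RHS = n − k + 1 = 6, slack = 0, bound satisfied, MDS.

Singleton bound: d ≤ n − k + 1.
Here n = 15, k = 10, so n − k + 1 = 6.
Given d = 6, check d ≤ 6: YES.
Slack = (n − k + 1) − d = 0.
The code is MDS (slack = 0).
Description: the claimed parameters are [15, 10, 6]_16; such a code would be MDS (meets Singleton bound).


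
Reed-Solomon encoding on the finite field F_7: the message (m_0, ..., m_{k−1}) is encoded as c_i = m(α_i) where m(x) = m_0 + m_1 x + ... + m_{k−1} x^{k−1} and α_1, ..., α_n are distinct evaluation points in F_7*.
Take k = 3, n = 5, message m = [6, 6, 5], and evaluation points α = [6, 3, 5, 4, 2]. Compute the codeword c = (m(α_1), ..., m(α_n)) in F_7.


c = [5, 6, 0, 5, 3]

Message polynomial: m(x) = 6 + 6·x + 5·x^2 (mod 7).
For each evaluation point α_i, compute m(α_i) mod 7:
  α_1 = 6: Horner steps 5 → 1 → 5, so m(6) = 5.
  α_2 = 3: Horner steps 5 → 0 → 6, so m(3) = 6.
  α_3 = 5: Horner steps 5 → 3 → 0, so m(5) = 0.
  α_4 = 4: Horner steps 5 → 5 → 5, so m(4) = 5.
  α_5 = 2: Horner steps 5 → 2 → 3, so m(2) = 3.
Codeword c = [5, 6, 0, 5, 3] ∈ F_7^5.


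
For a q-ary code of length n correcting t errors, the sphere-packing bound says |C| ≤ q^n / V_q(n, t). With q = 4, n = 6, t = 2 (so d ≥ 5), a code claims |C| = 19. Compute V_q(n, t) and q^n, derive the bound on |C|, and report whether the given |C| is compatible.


V_q(n, t) = 154, q^n = 4096, Hamming bound = 26, |C| = 19 ≤ bound (satisfied).

Step 1: Compute V_q(n, t) = Σ_{j=0}^2 C(n, j) (q−1)^j.
  j = 0: C(6,0)·(3)^0 = 1·1 = 1.
  j = 1: C(6,1)·(3)^1 = 6·3 = 18.
  j = 2: C(6,2)·(3)^2 = 15·9 = 135.
  V_q(n, t) = 1 + 18 + 135 = 154.
Step 2: q^n = 4^6 = 4096.
Step 3: Hamming bound ⌊q^n / V_q(n,t)⌋ = ⌊4096/154⌋ = 26.
Step 4: Compare |C| = 19 to 26: satisfied.
The claimed |C| lies below the Hamming bound.


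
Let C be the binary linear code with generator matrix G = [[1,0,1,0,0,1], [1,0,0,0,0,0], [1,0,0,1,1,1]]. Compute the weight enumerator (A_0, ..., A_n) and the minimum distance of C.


Weight distribution: A_0 = 1, A_1 = 1, A_2 = 1, A_3 = 3, A_4 = 2. Minimum distance d = 1.

Enumerate all 2^3 = 8 messages m ∈ F_2^3.
For each, compute codeword c = mG in F_2^6, then tally its weight.
  m = 000 → c = 000000, weight = 0.
  m = 100 → c = 101001, weight = 3.
  m = 010 → c = 100000, weight = 1.
  m = 110 → c = 001001, weight = 2.
  m = 001 → c = 100111, weight = 4.
  m = 101 → c = 001110, weight = 3.
  m = 011 → c = 000111, weight = 3.
  m = 111 → c = 101110, weight = 4.
Tally weights:
  weight 0: 1 codewords.
  weight 1: 1 codewords.
  weight 2: 1 codewords.
  weight 3: 3 codewords.
  weight 4: 2 codewords.
Minimum distance d = smallest w > 0 with A_w > 0 = 1.
Sanity: Σ A_w = 8 = 2^3 = 8 ✓.


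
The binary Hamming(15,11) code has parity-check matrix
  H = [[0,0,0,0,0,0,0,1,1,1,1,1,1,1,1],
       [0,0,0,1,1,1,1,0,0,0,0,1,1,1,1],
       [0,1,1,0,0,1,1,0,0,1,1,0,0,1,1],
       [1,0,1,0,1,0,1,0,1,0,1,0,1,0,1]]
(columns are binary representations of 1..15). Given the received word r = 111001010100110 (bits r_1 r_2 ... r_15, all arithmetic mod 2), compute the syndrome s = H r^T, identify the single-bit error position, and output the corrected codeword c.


s = (0, 1, 1, 1)^T, error position = 7, corrected codeword c = 111001110100110

Compute s = H r^T mod 2 one row at a time:
  s_1 = 1 + 0 + 1 + 0 + 0 + 1 + 1 + 0 = 4 ≡ 0 (mod 2).
  s_2 = 0 + 0 + 1 + 0 + 0 + 1 + 1 + 0 = 3 ≡ 1 (mod 2).
  s_3 = 1 + 1 + 1 + 0 + 1 + 0 + 1 + 0 = 5 ≡ 1 (mod 2).
  s_4 = 1 + 1 + 0 + 0 + 0 + 0 + 1 + 0 = 3 ≡ 1 (mod 2).
s = (0, 1, 1, 1)^T — this equals column 7 of H (binary 0111), so error is at position 7.
Correct: flip bit 7 of r = 111001010100110 to get c = 111001110100110.


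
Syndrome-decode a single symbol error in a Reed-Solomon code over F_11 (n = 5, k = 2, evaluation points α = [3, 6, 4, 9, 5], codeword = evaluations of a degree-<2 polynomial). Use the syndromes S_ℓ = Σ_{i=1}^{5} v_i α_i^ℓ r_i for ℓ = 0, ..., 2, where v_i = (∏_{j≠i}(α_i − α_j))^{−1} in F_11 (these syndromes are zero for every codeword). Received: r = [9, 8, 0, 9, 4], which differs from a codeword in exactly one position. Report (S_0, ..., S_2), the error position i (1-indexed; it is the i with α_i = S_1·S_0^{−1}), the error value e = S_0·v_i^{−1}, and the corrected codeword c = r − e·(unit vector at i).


S = (8, 2, 6), error at position 1, error magnitude e = 2, c = [7, 8, 0, 9, 4].

Step 1: column multipliers v_i = (∏_{j≠i}(α_i − α_j))^{−1} mod 11.
  i = 1 (α = 3): (3−6)(3−4)(3−9)(3−5) = (−3)·(−1)·(−6)·(−2) = 36 ≡ 3, so v_1 = 3^{−1} = 4 (mod 11).
  i = 2 (α = 6): (6−3)(6−4)(6−9)(6−5) = 3·2·(−3)·1 = −18 ≡ 4, so v_2 = 4^{−1} = 3 (mod 11).
  i = 3 (α = 4): (4−3)(4−6)(4−9)(4−5) = 1·(−2)·(−5)·(−1) = −10 ≡ 1, so v_3 = 1^{−1} = 1 (mod 11).
  i = 4 (α = 9): (9−3)(9−6)(9−4)(9−5) = 6·3·5·4 = 360 ≡ 8, so v_4 = 8^{−1} = 7 (mod 11).
  i = 5 (α = 5): (5−3)(5−6)(5−4)(5−9) = 2·(−1)·1·(−4) = 8 ≡ 8, so v_5 = 8^{−1} = 7 (mod 11).
  v = [4, 3, 1, 7, 7].
Step 2: syndromes of r = [9, 8, 0, 9, 4] (all sums mod 11).
  S_0 = Σ v_i r_i = 4·9 + 3·8 + 1·0 + 7·9 + 7·4 = 151 ≡ 8.
  S_1 = Σ v_i α_i r_i = 4·3·9 + 3·6·8 + 1·4·0 + 7·9·9 + 7·5·4 = 959 ≡ 2.
  α_i^2 mod 11 = [9, 3, 5, 4, 3].
  S_2 = Σ v_i α_i^2 r_i = 4·9·9 + 3·3·8 + 1·5·0 + 7·4·9 + 7·3·4 = 732 ≡ 6.
  S = (8, 2, 6) ≠ 0, so r is not a codeword (an error is present).
Step 3: locate the error. For a single error e at position i, S_ℓ = v_i·e·α_i^ℓ, so α_err = S_1/S_0.
  S_0^{−1} = 8^{−1} = 7 (mod 11), so α_err = 2·7 = 14 ≡ 3 = α_1. Error position i = 1.
  Consistency check: S_2/S_1 = 6·6 = 36 ≡ 3 = α_err ✓ (single-error assumption holds).
Step 4: error magnitude e = S_0/v_1 = S_0·∏_{j≠1}(α_1 − α_j) = 8·3 = 24 ≡ 2 (mod 11).
Step 5: correct position 1: c_1 = r_1 − e = 9 − 2 ≡ 7 (mod 11). Hence c = [7, 8, 0, 9, 4].
  Check: interpolating c through the α_i gives m(x) = 6 + 4·x (degree < 2) with m(α_i) = c_i for every i, so c is indeed a codeword.


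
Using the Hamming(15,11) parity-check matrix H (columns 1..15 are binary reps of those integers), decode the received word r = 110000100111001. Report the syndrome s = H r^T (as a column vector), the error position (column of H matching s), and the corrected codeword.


s = (0, 1, 1, 0)^T, error position = 6, corrected codeword c = 110001100111001

Compute s = H r^T mod 2 one row at a time:
  s_1 = 0 + 0 + 1 + 1 + 1 + 0 + 0 + 1 = 4 ≡ 0 (mod 2).
  s_2 = 0 + 0 + 0 + 1 + 1 + 0 + 0 + 1 = 3 ≡ 1 (mod 2).
  s_3 = 1 + 0 + 0 + 1 + 1 + 1 + 0 + 1 = 5 ≡ 1 (mod 2).
  s_4 = 1 + 0 + 0 + 1 + 0 + 1 + 0 + 1 = 4 ≡ 0 (mod 2).
s = (0, 1, 1, 0)^T — this equals column 6 of H (binary 0110), so error is at position 6.
Correct: flip bit 6 of r = 110000100111001 to get c = 110001100111001.


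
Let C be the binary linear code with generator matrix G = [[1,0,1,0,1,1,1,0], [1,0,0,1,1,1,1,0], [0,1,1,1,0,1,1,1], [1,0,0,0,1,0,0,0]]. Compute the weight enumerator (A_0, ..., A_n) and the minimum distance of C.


Weight distribution: A_0 = 1, A_2 = 2, A_3 = 4, A_4 = 2, A_5 = 4, A_6 = 2, A_8 = 1. Minimum distance d = 2.

Enumerate all 2^4 = 16 messages m ∈ F_2^4.
For each, compute codeword c = mG in F_2^8, then tally its weight.
  m = 0000 → c = 00000000, weight = 0.
  m = 1000 → c = 10101110, weight = 5.
  m = 0100 → c = 10011110, weight = 5.
  m = 1100 → c = 00110000, weight = 2.
  m = 0010 → c = 01110111, weight = 6.
  m = 1010 → c = 11011001, weight = 5.
  m = 0110 → c = 11101001, weight = 5.
  m = 1110 → c = 01000111, weight = 4.
  m = 0001 → c = 10001000, weight = 2.
  m = 1001 → c = 00100110, weight = 3.
  m = 0101 → c = 00010110, weight = 3.
  m = 1101 → c = 10111000, weight = 4.
  m = 0011 → c = 11111111, weight = 8.
  m = 1011 → c = 01010001, weight = 3.
  m = 0111 → c = 01100001, weight = 3.
  m = 1111 → c = 11001111, weight = 6.
Tally weights:
  weight 0: 1 codewords.
  weight 2: 2 codewords.
  weight 3: 4 codewords.
  weight 4: 2 codewords.
  weight 5: 4 codewords.
  weight 6: 2 codewords.
  weight 8: 1 codewords.
Minimum distance d = smallest w > 0 with A_w > 0 = 2.
Sanity: Σ A_w = 16 = 2^4 = 16 ✓.


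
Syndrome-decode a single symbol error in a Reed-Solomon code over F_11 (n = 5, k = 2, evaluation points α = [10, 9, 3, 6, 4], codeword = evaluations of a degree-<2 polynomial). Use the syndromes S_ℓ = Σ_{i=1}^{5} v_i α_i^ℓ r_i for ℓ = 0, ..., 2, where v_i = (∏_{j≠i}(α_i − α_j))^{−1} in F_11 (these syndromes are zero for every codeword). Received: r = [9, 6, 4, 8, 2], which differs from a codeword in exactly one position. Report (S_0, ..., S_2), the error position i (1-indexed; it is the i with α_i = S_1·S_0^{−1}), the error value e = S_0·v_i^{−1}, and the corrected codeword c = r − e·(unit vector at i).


S = (1, 3, 9), error at position 3, error magnitude e = 5, c = [9, 6, 10, 8, 2].

Step 1: column multipliers v_i = (∏_{j≠i}(α_i − α_j))^{−1} mod 11.
  i = 1 (α = 10): (10−9)(10−3)(10−6)(10−4) = 1·7·4·6 = 168 ≡ 3, so v_1 = 3^{−1} = 4 (mod 11).
  i = 2 (α = 9): (9−10)(9−3)(9−6)(9−4) = (−1)·6·3·5 = −90 ≡ 9, so v_2 = 9^{−1} = 5 (mod 11).
  i = 3 (α = 3): (3−10)(3−9)(3−6)(3−4) = (−7)·(−6)·(−3)·(−1) = 126 ≡ 5, so v_3 = 5^{−1} = 9 (mod 11).
  i = 4 (α = 6): (6−10)(6−9)(6−3)(6−4) = (−4)·(−3)·3·2 = 72 ≡ 6, so v_4 = 6^{−1} = 2 (mod 11).
  i = 5 (α = 4): (4−10)(4−9)(4−3)(4−6) = (−6)·(−5)·1·(−2) = −60 ≡ 6, so v_5 = 6^{−1} = 2 (mod 11).
  v = [4, 5, 9, 2, 2].
Step 2: syndromes of r = [9, 6, 4, 8, 2] (all sums mod 11).
  S_0 = Σ v_i r_i = 4·9 + 5·6 + 9·4 + 2·8 + 2·2 = 122 ≡ 1.
  S_1 = Σ v_i α_i r_i = 4·10·9 + 5·9·6 + 9·3·4 + 2·6·8 + 2·4·2 = 850 ≡ 3.
  α_i^2 mod 11 = [1, 4, 9, 3, 5].
  S_2 = Σ v_i α_i^2 r_i = 4·1·9 + 5·4·6 + 9·9·4 + 2·3·8 + 2·5·2 = 548 ≡ 9.
  S = (1, 3, 9) ≠ 0, so r is not a codeword (an error is present).
Step 3: locate the error. For a single error e at position i, S_ℓ = v_i·e·α_i^ℓ, so α_err = S_1/S_0.
  S_0^{−1} = 1^{−1} = 1 (mod 11), so α_err = 3·1 = 3 ≡ 3 = α_3. Error position i = 3.
  Consistency check: S_2/S_1 = 9·4 = 36 ≡ 3 = α_err ✓ (single-error assumption holds).
Step 4: error magnitude e = S_0/v_3 = S_0·∏_{j≠3}(α_3 − α_j) = 1·5 = 5 ≡ 5 (mod 11).
Step 5: correct position 3: c_3 = r_3 − e = 4 − 5 ≡ 10 (mod 11). Hence c = [9, 6, 10, 8, 2].
  Check: interpolating c through the α_i gives m(x) = 1 + 3·x (degree < 2) with m(α_i) = c_i for every i, so c is indeed a codeword.


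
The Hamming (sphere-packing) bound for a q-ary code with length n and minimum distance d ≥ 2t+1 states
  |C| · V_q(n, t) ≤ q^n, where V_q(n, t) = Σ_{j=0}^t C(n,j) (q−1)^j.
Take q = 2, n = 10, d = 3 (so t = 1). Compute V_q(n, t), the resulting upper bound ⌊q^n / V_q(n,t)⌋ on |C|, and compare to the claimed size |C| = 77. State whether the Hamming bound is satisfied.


V_q(n, t) = 11, q^n = 1024, Hamming bound = 93, |C| = 77 ≤ bound (satisfied).

Step 1: Compute V_q(n, t) = Σ_{j=0}^1 C(n, j) (q−1)^j.
  j = 0: C(10,0)·(1)^0 = 1·1 = 1.
  j = 1: C(10,1)·(1)^1 = 10·1 = 10.
  V_q(n, t) = 1 + 10 = 11.
Step 2: q^n = 2^10 = 1024.
Step 3: Hamming bound ⌊q^n / V_q(n,t)⌋ = ⌊1024/11⌋ = 93.
Step 4: Compare |C| = 77 to 93: satisfied.
The claimed |C| lies below the Hamming bound.


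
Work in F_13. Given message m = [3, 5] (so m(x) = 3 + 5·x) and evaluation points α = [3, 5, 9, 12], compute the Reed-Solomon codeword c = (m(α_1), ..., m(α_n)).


c = [5, 2, 9, 11]

Message polynomial: m(x) = 3 + 5·x (mod 13).
For each evaluation point α_i, compute m(α_i) mod 13:
  α_1 = 3: Horner steps 5 → 5, so m(3) = 5.
  α_2 = 5: Horner steps 5 → 2, so m(5) = 2.
  α_3 = 9: Horner steps 5 → 9, so m(9) = 9.
  α_4 = 12: Horner steps 5 → 11, so m(12) = 11.
Codeword c = [5, 2, 9, 11] ∈ F_13^4.


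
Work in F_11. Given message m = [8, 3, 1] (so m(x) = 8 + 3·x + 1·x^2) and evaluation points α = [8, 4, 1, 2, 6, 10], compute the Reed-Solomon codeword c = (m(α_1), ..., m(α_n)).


c = [8, 3, 1, 7, 7, 6]

Message polynomial: m(x) = 8 + 3·x + 1·x^2 (mod 11).
For each evaluation point α_i, compute m(α_i) mod 11:
  α_1 = 8: Horner steps 1 → 0 → 8, so m(8) = 8.
  α_2 = 4: Horner steps 1 → 7 → 3, so m(4) = 3.
  α_3 = 1: Horner steps 1 → 4 → 1, so m(1) = 1.
  α_4 = 2: Horner steps 1 → 5 → 7, so m(2) = 7.
  α_5 = 6: Horner steps 1 → 9 → 7, so m(6) = 7.
  α_6 = 10: Horner steps 1 → 2 → 6, so m(10) = 6.
Codeword c = [8, 3, 1, 7, 7, 6] ∈ F_11^6.


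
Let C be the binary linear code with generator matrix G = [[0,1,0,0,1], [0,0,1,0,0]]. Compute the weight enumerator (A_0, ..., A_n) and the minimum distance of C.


Weight distribution: A_0 = 1, A_1 = 1, A_2 = 1, A_3 = 1. Minimum distance d = 1.

Enumerate all 2^2 = 4 messages m ∈ F_2^2.
For each, compute codeword c = mG in F_2^5, then tally its weight.
  m = 00 → c = 00000, weight = 0.
  m = 10 → c = 01001, weight = 2.
  m = 01 → c = 00100, weight = 1.
  m = 11 → c = 01101, weight = 3.
Tally weights:
  weight 0: 1 codewords.
  weight 1: 1 codewords.
  weight 2: 1 codewords.
  weight 3: 1 codewords.
Minimum distance d = smallest w > 0 with A_w > 0 = 1.
Sanity: Σ A_w = 4 = 2^2 = 4 ✓.


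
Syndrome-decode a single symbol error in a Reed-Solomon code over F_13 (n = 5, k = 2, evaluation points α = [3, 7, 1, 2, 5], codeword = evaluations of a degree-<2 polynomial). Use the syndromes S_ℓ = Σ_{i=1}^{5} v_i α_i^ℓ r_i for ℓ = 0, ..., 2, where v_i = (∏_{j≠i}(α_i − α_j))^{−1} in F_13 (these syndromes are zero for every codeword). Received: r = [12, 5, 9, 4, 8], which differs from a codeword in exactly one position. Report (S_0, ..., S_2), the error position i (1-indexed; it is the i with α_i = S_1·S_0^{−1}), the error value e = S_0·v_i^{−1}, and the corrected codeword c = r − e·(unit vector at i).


S = (8, 1, 5), error at position 5, error magnitude e = 6, c = [12, 5, 9, 4, 2].

Step 1: column multipliers v_i = (∏_{j≠i}(α_i − α_j))^{−1} mod 13.
  i = 1 (α = 3): (3−7)(3−1)(3−2)(3−5) = (−4)·2·1·(−2) = 16 ≡ 3, so v_1 = 3^{−1} = 9 (mod 13).
  i = 2 (α = 7): (7−3)(7−1)(7−2)(7−5) = 4·6·5·2 = 240 ≡ 6, so v_2 = 6^{−1} = 11 (mod 13).
  i = 3 (α = 1): (1−3)(1−7)(1−2)(1−5) = (−2)·(−6)·(−1)·(−4) = 48 ≡ 9, so v_3 = 9^{−1} = 3 (mod 13).
  i = 4 (α = 2): (2−3)(2−7)(2−1)(2−5) = (−1)·(−5)·1·(−3) = −15 ≡ 11, so v_4 = 11^{−1} = 6 (mod 13).
  i = 5 (α = 5): (5−3)(5−7)(5−1)(5−2) = 2·(−2)·4·3 = −48 ≡ 4, so v_5 = 4^{−1} = 10 (mod 13).
  v = [9, 11, 3, 6, 10].
Step 2: syndromes of r = [12, 5, 9, 4, 8] (all sums mod 13).
  S_0 = Σ v_i r_i = 9·12 + 11·5 + 3·9 + 6·4 + 10·8 = 294 ≡ 8.
  S_1 = Σ v_i α_i r_i = 9·3·12 + 11·7·5 + 3·1·9 + 6·2·4 + 10·5·8 = 1184 ≡ 1.
  α_i^2 mod 13 = [9, 10, 1, 4, 12].
  S_2 = Σ v_i α_i^2 r_i = 9·9·12 + 11·10·5 + 3·1·9 + 6·4·4 + 10·12·8 = 2605 ≡ 5.
  S = (8, 1, 5) ≠ 0, so r is not a codeword (an error is present).
Step 3: locate the error. For a single error e at position i, S_ℓ = v_i·e·α_i^ℓ, so α_err = S_1/S_0.
  S_0^{−1} = 8^{−1} = 5 (mod 13), so α_err = 1·5 = 5 ≡ 5 = α_5. Error position i = 5.
  Consistency check: S_2/S_1 = 5·1 = 5 ≡ 5 = α_err ✓ (single-error assumption holds).
Step 4: error magnitude e = S_0/v_5 = S_0·∏_{j≠5}(α_5 − α_j) = 8·4 = 32 ≡ 6 (mod 13).
Step 5: correct position 5: c_5 = r_5 − e = 8 − 6 ≡ 2 (mod 13). Hence c = [12, 5, 9, 4, 2].
  Check: interpolating c through the α_i gives m(x) = 1 + 8·x (degree < 2) with m(α_i) = c_i for every i, so c is indeed a codeword.


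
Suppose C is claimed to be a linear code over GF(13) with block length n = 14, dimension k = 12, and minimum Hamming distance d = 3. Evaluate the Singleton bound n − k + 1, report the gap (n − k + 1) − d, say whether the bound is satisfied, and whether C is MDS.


Singleton RHS = n − k + 1 = 3, slack = 0, bound satisfied, MDS.

Singleton bound: d ≤ n − k + 1.
Here n = 14, k = 12, so n − k + 1 = 3.
Given d = 3, check d ≤ 3: YES.
Slack = (n − k + 1) − d = 0.
The code is MDS (slack = 0).
Description: the claimed parameters are [14, 12, 3]_13; such a code would be MDS (meets Singleton bound).


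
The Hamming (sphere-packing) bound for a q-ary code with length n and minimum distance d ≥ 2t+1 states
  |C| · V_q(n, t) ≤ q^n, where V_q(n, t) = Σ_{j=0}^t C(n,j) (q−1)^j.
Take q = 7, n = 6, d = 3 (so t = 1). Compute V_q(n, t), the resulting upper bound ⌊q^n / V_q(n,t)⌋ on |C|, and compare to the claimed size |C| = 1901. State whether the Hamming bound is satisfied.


V_q(n, t) = 37, q^n = 117649, Hamming bound = 3179, |C| = 1901 ≤ bound (satisfied).

Step 1: Compute V_q(n, t) = Σ_{j=0}^1 C(n, j) (q−1)^j.
  j = 0: C(6,0)·(6)^0 = 1·1 = 1.
  j = 1: C(6,1)·(6)^1 = 6·6 = 36.
  V_q(n, t) = 1 + 36 = 37.
Step 2: q^n = 7^6 = 117649.
Step 3: Hamming bound ⌊q^n / V_q(n,t)⌋ = ⌊117649/37⌋ = 3179.
Step 4: Compare |C| = 1901 to 3179: satisfied.
The claimed |C| lies below the Hamming bound.
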